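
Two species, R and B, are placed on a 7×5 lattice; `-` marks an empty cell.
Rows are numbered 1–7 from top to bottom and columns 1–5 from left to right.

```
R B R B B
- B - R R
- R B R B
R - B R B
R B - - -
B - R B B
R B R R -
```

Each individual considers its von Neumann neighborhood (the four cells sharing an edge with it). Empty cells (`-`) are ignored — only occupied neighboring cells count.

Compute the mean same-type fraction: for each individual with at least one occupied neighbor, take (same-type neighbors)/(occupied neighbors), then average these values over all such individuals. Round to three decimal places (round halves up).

0.365

Row 1: (1,1)R 0/1 · (1,2)B 1/3 · (1,3)R 0/2 · (1,4)B 1/3 · (1,5)B 1/2
Row 2: (2,2)B 1/2 · (2,4)R 2/3 · (2,5)R 1/3
Row 3: (3,2)R 0/2 · (3,3)B 1/3 · (3,4)R 2/4 · (3,5)B 1/3
Row 4: (4,1)R 1/1 · (4,3)B 1/2 · (4,4)R 1/3 · (4,5)B 1/2
Row 5: (5,1)R 1/3 · (5,2)B 0/1
Row 6: (6,1)B 0/2 · (6,3)R 1/2 · (6,4)B 1/3 · (6,5)B 1/1
Row 7: (7,1)R 0/2 · (7,2)B 0/2 · (7,3)R 2/3 · (7,4)R 1/2
Sum over 26 individuals: 0/1 + 1/3 + 0/2 + 1/3 + 1/2 + 1/2 + 2/3 + 1/3 + 0/2 + 1/3 + 2/4 + 1/3 + 1/1 + 1/2 + 1/3 + 1/2 + 1/3 + 0/1 + 0/2 + 1/2 + 1/3 + 1/1 + 0/2 + 0/2 + 2/3 + 1/2 = 19/2; mean = 19/2 ÷ 26 = 19/52 = 0.365384… → 0.365.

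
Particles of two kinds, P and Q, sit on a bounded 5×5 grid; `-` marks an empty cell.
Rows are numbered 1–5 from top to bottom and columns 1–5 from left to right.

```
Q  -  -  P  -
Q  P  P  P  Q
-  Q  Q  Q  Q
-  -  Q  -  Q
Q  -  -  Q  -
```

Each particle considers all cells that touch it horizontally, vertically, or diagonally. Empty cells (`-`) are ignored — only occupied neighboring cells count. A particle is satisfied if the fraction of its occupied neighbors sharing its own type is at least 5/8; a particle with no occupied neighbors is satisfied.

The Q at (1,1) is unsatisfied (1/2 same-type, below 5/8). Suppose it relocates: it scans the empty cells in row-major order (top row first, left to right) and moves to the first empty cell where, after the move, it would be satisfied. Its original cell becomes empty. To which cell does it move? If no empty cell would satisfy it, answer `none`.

Vacating (1,1). Empty cells in order:
  (1,2): 1/3 same-type → still unsatisfied.
  (1,3): 0/4 same-type → still unsatisfied.
  (1,5): 1/3 same-type → still unsatisfied.
  (3,1): 2/3 same-type → satisfied — stop here.

(3,1)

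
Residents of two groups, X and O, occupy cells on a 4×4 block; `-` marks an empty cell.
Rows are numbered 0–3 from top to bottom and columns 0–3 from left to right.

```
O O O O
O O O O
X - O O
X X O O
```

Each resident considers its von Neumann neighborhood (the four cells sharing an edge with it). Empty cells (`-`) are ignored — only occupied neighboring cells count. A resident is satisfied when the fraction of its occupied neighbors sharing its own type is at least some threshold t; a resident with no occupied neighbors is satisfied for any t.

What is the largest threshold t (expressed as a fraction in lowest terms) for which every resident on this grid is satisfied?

(0,0)O 2/2
(0,1)O 3/3
(0,2)O 3/3
(0,3)O 2/2
(1,0)O 2/3
(1,1)O 3/3
(1,2)O 4/4
(1,3)O 3/3
(2,0)X 1/2
(2,2)O 3/3
(2,3)O 3/3
(3,0)X 2/2
(3,1)X 1/2
(3,2)O 2/3
(3,3)O 2/2
The smallest same-type fraction is 1/2 at (2,0), which reduces to 1/2. Any threshold above that leaves this resident unsatisfied.

1/2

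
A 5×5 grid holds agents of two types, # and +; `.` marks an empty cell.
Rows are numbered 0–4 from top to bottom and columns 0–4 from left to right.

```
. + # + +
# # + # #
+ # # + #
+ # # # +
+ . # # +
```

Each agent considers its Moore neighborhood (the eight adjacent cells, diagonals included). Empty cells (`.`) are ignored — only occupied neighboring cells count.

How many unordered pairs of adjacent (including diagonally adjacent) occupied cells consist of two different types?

Scan each occupied cell's neighbors to the right and below (and the two forward diagonals) so each pair is counted once.
From row 0: 9 unlike of 14 pairs (running 9/14).
From row 1: 8 unlike of 17 pairs (running 17/31).
From row 2: 8 unlike of 17 pairs (running 25/48).
From row 3: 5 unlike of 14 pairs (running 30/62).
From row 4: 1 unlike of 2 pairs (running 31/64).
Total adjacent occupied pairs: 64; unlike-type pairs: 31.

31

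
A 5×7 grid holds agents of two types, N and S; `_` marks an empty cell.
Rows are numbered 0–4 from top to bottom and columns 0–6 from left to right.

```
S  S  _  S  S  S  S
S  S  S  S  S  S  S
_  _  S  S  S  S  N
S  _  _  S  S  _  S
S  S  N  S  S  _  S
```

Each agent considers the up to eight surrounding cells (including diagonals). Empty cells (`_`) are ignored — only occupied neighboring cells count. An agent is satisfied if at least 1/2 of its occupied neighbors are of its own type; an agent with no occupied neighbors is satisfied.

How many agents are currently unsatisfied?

2

Row 0: (0,0)S 3/3 ✓ · (0,1)S 4/4 ✓ · (0,3)S 4/4 ✓ · (0,4)S 5/5 ✓ · (0,5)S 5/5 ✓ · (0,6)S 3/3 ✓
Row 1: (1,0)S 3/3 ✓ · (1,1)S 5/5 ✓ · (1,2)S 6/6 ✓ · (1,3)S 7/7 ✓ · (1,4)S 8/8 ✓ · (1,5)S 7/8 ✓ · (1,6)S 4/5 ✓
Row 2: (2,2)S 5/5 ✓ · (2,3)S 7/7 ✓ · (2,4)S 7/7 ✓ · (2,5)S 6/7 ✓ · (2,6)N 0/4 ✗
Row 3: (3,0)S 2/2 ✓ · (3,3)S 6/7 ✓ · (3,4)S 6/6 ✓ · (3,6)S 2/3 ✓
Row 4: (4,0)S 2/2 ✓ · (4,1)S 2/3 ✓ · (4,2)N 0/3 ✗ · (4,3)S 3/4 ✓ · (4,4)S 3/3 ✓ · (4,6)S 1/1 ✓
Unsatisfied: (2,6), (4,2) — 2 in total.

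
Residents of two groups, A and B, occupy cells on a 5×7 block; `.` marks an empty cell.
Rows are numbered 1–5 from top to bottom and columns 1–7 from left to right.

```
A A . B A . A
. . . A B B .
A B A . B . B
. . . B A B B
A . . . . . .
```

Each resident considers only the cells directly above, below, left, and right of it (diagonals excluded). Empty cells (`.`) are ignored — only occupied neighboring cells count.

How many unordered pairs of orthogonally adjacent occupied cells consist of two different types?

Scan each occupied cell's neighbors to the right and below so each pair is counted once.
Row 1: A(1,1)–A(1,2)= B(1,4)–A(1,5)≠ B(1,4)–A(2,4)≠ A(1,5)–B(2,5)≠  → 3/4 unlike.
Row 2: A(2,4)–B(2,5)≠ B(2,5)–B(2,6)= B(2,5)–B(3,5)=  → 1/3 unlike.
Row 3: A(3,1)–B(3,2)≠ B(3,2)–A(3,3)≠ B(3,5)–A(4,5)≠ B(3,7)–B(4,7)=  → 3/4 unlike.
Row 4: B(4,4)–A(4,5)≠ A(4,5)–B(4,6)≠ B(4,6)–B(4,7)=  → 2/3 unlike.
Total adjacent occupied pairs: 14; unlike-type pairs: 9.

9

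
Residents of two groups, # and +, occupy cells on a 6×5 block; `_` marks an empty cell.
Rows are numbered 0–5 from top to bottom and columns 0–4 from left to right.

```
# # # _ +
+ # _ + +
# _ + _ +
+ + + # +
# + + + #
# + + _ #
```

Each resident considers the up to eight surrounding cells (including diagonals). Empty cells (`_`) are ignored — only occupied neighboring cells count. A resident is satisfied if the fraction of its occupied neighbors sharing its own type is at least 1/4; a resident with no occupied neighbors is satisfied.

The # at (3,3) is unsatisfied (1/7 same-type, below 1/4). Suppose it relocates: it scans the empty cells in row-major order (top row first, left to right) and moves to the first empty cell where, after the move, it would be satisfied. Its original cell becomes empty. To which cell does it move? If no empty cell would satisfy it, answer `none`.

(0,3)

Vacating (3,3). Empty cells in order:
  (0,3): 1/4 same-type → satisfied — stop here.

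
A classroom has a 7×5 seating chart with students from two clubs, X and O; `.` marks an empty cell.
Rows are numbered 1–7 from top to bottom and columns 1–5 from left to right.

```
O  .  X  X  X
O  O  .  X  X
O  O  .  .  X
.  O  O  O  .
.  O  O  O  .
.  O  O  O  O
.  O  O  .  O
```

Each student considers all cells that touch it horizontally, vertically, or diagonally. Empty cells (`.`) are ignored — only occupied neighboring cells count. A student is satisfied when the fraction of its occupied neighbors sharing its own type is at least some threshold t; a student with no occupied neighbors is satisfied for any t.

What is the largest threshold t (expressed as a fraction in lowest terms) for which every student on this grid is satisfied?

2/3

Row 1: (1,1)O 2/2 · (1,3)X 2/3 · (1,4)X 4/4 · (1,5)X 3/3
Row 2: (2,1)O 4/4 · (2,2)O 4/5 · (2,4)X 5/5 · (2,5)X 4/4
Row 3: (3,1)O 4/4 · (3,2)O 5/5 · (3,5)X 2/3
Row 4: (4,2)O 5/5 · (4,3)O 6/6 · (4,4)O 3/4
Row 5: (5,2)O 5/5 · (5,3)O 8/8 · (5,4)O 6/6
Row 6: (6,2)O 5/5 · (6,3)O 7/7 · (6,4)O 6/6 · (6,5)O 3/3
Row 7: (7,2)O 3/3 · (7,3)O 4/4 · (7,5)O 2/2
The smallest same-type fraction is 2/3 at (1,3), which reduces to 2/3. Any threshold above that leaves this student unsatisfied.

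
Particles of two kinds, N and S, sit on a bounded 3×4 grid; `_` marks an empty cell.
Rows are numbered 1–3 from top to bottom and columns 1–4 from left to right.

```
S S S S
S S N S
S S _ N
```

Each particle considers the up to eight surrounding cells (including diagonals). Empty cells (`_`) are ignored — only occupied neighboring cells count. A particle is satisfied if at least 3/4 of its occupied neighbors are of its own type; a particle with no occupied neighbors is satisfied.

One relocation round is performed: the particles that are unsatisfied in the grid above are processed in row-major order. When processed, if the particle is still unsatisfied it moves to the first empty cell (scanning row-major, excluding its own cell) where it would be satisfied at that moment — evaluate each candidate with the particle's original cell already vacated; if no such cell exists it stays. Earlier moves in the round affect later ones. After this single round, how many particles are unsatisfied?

Initially unsatisfied (in order): (1,4), (2,3), (2,4), (3,4).
  (1,4): no empty cell satisfies it; stays.
  (2,3): no empty cell satisfies it; stays.
  (2,4): no empty cell satisfies it; stays.
  (3,4): no empty cell satisfies it; stays.
Resulting grid:
S S S S
S S N S
S S _ N
Unsatisfied now: (1,4), (2,3), (2,4), (3,4).

4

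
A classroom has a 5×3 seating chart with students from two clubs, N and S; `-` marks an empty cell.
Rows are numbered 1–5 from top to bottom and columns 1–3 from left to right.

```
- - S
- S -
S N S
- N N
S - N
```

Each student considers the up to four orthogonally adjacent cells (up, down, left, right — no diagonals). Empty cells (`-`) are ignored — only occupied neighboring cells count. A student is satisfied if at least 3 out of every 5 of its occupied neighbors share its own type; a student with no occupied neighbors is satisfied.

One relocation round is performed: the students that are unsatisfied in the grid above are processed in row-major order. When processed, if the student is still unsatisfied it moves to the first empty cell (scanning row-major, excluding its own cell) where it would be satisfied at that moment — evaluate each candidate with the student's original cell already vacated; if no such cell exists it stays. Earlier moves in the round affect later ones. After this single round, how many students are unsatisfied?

Initially unsatisfied (in order): (2,2), (3,1), (3,2), (3,3).
  (2,2) → (1,1).
  (3,1) → (1,2).
  (3,2) → (3,1).
  (3,3) → (2,2).
Resulting grid:
S S S
- S -
N - -
- N N
S - N
All satisfied now.

0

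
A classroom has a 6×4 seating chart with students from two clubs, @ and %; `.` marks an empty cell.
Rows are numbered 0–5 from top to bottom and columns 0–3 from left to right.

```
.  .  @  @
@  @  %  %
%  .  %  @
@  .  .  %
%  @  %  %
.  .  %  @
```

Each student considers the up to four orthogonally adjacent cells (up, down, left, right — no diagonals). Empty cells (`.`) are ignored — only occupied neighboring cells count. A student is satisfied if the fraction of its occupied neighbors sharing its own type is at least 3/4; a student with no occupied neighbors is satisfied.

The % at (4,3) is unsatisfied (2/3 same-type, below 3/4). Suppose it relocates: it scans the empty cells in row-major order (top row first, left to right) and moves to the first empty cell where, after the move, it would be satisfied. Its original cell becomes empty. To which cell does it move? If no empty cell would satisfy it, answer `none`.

Vacating (4,3). Empty cells in order:
  (0,0): 0/1 same-type → still unsatisfied.
  (0,1): 0/2 same-type → still unsatisfied.
  (2,1): 2/3 same-type → still unsatisfied.
  (3,1): 0/2 same-type → still unsatisfied.
  (3,2): 3/3 same-type → satisfied — stop here.

(3,2)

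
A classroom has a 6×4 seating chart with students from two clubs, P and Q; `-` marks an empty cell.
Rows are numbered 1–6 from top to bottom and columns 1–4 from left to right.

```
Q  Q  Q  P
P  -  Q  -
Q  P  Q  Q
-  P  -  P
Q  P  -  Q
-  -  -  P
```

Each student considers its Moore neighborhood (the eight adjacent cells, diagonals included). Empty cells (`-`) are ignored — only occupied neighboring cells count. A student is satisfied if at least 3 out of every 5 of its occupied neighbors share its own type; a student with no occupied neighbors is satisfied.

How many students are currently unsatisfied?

(1,1)Q 1/2 unhappy
(1,2)Q 3/4 ok
(1,3)Q 2/3 ok
(1,4)P 0/2 unhappy
(2,1)P 1/4 unhappy
(2,3)Q 4/6 ok
(3,1)Q 0/3 unhappy
(3,2)P 2/5 unhappy
(3,3)Q 2/5 unhappy
(3,4)Q 2/3 ok
(4,2)P 2/5 unhappy
(4,4)P 0/3 unhappy
(5,1)Q 0/2 unhappy
(5,2)P 1/2 unhappy
(5,4)Q 0/2 unhappy
(6,4)P 0/1 unhappy
Unsatisfied: (1,1), (1,4), (2,1), (3,1), (3,2), (3,3), (4,2), (4,4), (5,1), (5,2), (5,4), (6,4) — 12 in total.

12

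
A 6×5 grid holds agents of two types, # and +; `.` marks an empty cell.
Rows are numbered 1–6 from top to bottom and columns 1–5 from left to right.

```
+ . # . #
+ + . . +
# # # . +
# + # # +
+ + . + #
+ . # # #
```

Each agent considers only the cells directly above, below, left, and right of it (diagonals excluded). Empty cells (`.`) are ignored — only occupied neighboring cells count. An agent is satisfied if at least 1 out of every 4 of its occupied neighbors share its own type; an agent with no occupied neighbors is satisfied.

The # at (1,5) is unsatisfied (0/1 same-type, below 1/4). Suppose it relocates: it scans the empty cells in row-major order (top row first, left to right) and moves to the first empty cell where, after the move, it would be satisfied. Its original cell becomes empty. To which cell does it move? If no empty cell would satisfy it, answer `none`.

Vacating (1,5). Empty cells in order:
  (1,2): 1/3 same-type → satisfied — stop here.

(1,2)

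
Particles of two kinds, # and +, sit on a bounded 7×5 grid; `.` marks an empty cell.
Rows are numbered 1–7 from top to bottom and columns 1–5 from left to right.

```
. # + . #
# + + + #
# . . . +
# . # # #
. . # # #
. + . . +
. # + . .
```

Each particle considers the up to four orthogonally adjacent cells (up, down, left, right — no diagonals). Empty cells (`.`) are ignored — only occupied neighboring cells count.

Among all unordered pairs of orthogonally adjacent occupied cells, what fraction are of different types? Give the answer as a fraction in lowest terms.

9/22

Scan each occupied cell's neighbors to the right and below so each pair is counted once.
Row 1: #(1,2)–+(1,3)≠ #(1,2)–+(2,2)≠ +(1,3)–+(2,3)= #(1,5)–#(2,5)=  → 2/4 unlike.
Row 2: #(2,1)–+(2,2)≠ #(2,1)–#(3,1)= +(2,2)–+(2,3)= +(2,3)–+(2,4)= +(2,4)–#(2,5)≠ #(2,5)–+(3,5)≠  → 3/6 unlike.
Row 3: #(3,1)–#(4,1)= +(3,5)–#(4,5)≠  → 1/2 unlike.
Row 4: #(4,3)–#(4,4)= #(4,3)–#(5,3)= #(4,4)–#(4,5)= #(4,4)–#(5,4)= #(4,5)–#(5,5)=  → 0/5 unlike.
Row 5: #(5,3)–#(5,4)= #(5,4)–#(5,5)= #(5,5)–+(6,5)≠  → 1/3 unlike.
Row 6: +(6,2)–#(7,2)≠  → 1/1 unlike.
Row 7: #(7,2)–+(7,3)≠  → 1/1 unlike.
Total adjacent occupied pairs: 22; unlike-type pairs: 9.
9/22 is already in lowest terms.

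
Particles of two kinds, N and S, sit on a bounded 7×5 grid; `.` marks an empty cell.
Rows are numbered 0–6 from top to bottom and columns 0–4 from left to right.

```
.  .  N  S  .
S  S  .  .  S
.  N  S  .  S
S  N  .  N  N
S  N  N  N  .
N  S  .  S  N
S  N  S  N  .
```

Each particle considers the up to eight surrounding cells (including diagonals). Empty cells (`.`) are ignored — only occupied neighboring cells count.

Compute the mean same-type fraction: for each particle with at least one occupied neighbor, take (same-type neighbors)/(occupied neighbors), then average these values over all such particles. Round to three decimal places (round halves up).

Row 0: (0,2)N 0/2 · (0,3)S 1/2
Row 1: (1,0)S 1/2 · (1,1)S 2/4 · (1,4)S 2/2
Row 2: (2,1)N 1/5 · (2,2)S 1/4 · (2,4)S 1/3
Row 3: (3,0)S 1/4 · (3,1)N 3/6 · (3,3)N 3/5 · (3,4)N 2/3
Row 4: (4,0)S 2/5 · (4,1)N 3/6 · (4,2)N 4/6 · (4,3)N 4/5
Row 5: (5,0)N 2/5 · (5,1)S 3/7 · (5,3)S 1/5 · (5,4)N 2/3
Row 6: (6,0)S 1/3 · (6,1)N 1/4 · (6,2)S 2/4 · (6,3)N 1/3
Sum over 24 particles: 0/2 + 1/2 + 1/2 + 2/4 + 2/2 + 1/5 + 1/4 + 1/3 + 1/4 + 3/6 + 3/5 + 2/3 + 2/5 + 3/6 + 4/6 + 4/5 + 2/5 + 3/7 + 1/5 + 2/3 + 1/3 + 1/4 + 2/4 + 1/3 = 1509/140; mean = 1509/140 ÷ 24 = 503/1120 = 0.449107… → 0.449.

0.449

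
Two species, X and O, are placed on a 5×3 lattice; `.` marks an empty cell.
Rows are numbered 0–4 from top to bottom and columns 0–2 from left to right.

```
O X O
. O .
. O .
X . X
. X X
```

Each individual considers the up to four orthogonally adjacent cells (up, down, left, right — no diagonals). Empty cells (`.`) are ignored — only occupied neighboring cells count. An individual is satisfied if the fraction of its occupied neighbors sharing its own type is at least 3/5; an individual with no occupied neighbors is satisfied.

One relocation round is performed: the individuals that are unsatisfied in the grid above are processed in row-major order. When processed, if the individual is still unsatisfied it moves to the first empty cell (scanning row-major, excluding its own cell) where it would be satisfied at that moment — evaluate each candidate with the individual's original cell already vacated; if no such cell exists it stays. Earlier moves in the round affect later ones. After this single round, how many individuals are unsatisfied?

1

Initially unsatisfied (in order): (0,0), (0,1), (0,2), (1,1).
  (0,0) → (1,0).
  (0,1) → (3,1).
  (0,2): now satisfied by earlier moves; stays.
  (1,1): now satisfied by earlier moves; stays.
Resulting grid:
. . O
O O .
. O .
X X X
. X X
Unsatisfied now: (2,1).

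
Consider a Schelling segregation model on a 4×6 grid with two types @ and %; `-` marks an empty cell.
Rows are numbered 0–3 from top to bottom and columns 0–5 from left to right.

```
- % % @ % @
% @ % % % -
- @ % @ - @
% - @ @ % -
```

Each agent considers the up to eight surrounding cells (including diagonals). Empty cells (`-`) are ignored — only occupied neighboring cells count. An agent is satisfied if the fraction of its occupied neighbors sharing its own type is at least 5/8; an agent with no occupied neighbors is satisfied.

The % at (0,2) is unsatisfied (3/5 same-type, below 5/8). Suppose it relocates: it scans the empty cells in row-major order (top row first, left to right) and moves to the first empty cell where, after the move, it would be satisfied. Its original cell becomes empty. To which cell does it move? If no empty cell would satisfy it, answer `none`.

Vacating (0,2). Empty cells in order:
  (0,0): 2/3 same-type → satisfied — stop here.

(0,0)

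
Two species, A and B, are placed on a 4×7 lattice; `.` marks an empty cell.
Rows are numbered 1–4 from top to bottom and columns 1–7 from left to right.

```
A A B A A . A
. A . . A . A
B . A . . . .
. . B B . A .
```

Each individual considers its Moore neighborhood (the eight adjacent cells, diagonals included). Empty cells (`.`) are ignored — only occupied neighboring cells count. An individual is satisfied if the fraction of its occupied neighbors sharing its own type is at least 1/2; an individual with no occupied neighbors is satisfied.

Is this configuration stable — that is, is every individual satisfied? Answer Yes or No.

(1,1)A 2/2 ✓
(1,2)A 2/3 ✓
(1,3)B 0/3 ✗
(1,4)A 2/3 ✓
(1,5)A 2/2 ✓
(1,7)A 1/1 ✓
(2,2)A 3/5 ✓
(2,5)A 2/2 ✓
(2,7)A 1/1 ✓
(3,1)B 0/1 ✗
(3,3)A 1/3 ✗
(4,3)B 1/2 ✓
(4,4)B 1/2 ✓
(4,6)A 0/0 ✓
For instance (1,3) has only 0/3 same-type neighbors, below 1/2.

No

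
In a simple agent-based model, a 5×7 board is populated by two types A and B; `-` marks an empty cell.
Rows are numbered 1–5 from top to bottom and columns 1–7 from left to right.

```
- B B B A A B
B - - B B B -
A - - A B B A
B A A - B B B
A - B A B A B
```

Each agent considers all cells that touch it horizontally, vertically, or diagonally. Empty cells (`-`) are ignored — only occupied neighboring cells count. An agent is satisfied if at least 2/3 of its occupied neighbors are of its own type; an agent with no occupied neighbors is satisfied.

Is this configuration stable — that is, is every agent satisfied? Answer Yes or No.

(1,2)B 2/2 ok
(1,3)B 3/3 ok
(1,4)B 3/4 ok
(1,5)A 1/5 unhappy
(1,6)A 1/4 unhappy
(1,7)B 1/2 unhappy
(2,1)B 1/2 unhappy
(2,4)B 4/6 ok
(2,5)B 5/8 unhappy
(2,6)B 4/7 unhappy
(3,1)A 1/3 unhappy
(3,4)A 1/5 unhappy
(3,5)B 6/7 ok
(3,6)B 6/7 ok
(3,7)A 0/4 unhappy
(4,1)B 0/3 unhappy
(4,2)A 3/5 unhappy
(4,3)A 3/4 ok
(4,5)B 4/7 unhappy
(4,6)B 6/8 ok
(4,7)B 3/5 unhappy
(5,1)A 1/2 unhappy
(5,3)B 0/3 unhappy
(5,4)A 1/4 unhappy
(5,5)B 2/4 unhappy
(5,6)A 0/5 unhappy
(5,7)B 2/3 ok
For instance (1,5) has only 1/5 same-type neighbors, below 2/3.

No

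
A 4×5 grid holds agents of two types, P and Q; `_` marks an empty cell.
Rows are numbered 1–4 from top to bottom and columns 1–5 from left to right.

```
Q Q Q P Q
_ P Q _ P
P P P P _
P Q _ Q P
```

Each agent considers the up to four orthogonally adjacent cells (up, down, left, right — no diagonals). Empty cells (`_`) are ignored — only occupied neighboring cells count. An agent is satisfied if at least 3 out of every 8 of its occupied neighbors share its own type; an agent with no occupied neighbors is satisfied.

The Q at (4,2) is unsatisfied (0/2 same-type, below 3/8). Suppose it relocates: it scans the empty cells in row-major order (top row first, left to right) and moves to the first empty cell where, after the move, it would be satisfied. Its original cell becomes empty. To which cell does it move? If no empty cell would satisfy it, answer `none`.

Vacating (4,2). Empty cells in order:
  (2,1): 1/3 same-type → still unsatisfied.
  (2,4): 1/4 same-type → still unsatisfied.
  (3,5): 0/3 same-type → still unsatisfied.
  (4,3): 1/2 same-type → satisfied — stop here.

(4,3)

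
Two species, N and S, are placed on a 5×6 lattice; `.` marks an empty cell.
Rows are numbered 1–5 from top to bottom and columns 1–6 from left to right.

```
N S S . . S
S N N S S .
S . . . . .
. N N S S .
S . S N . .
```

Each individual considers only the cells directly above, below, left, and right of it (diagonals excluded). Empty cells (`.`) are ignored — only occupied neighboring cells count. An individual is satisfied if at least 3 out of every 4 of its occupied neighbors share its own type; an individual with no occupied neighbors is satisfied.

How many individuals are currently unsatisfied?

11

(1,1)N 0/2 not
(1,2)S 1/3 not
(1,3)S 1/2 not
(1,6)S 0/0 satisfied
(2,1)S 1/3 not
(2,2)N 1/3 not
(2,3)N 1/3 not
(2,4)S 1/2 not
(2,5)S 1/1 satisfied
(3,1)S 1/1 satisfied
(4,2)N 1/1 satisfied
(4,3)N 1/3 not
(4,4)S 1/3 not
(4,5)S 1/1 satisfied
(5,1)S 0/0 satisfied
(5,3)S 0/2 not
(5,4)N 0/2 not
Unsatisfied: (1,1), (1,2), (1,3), (2,1), (2,2), (2,3), (2,4), (4,3), (4,4), (5,3), (5,4) — 11 in total.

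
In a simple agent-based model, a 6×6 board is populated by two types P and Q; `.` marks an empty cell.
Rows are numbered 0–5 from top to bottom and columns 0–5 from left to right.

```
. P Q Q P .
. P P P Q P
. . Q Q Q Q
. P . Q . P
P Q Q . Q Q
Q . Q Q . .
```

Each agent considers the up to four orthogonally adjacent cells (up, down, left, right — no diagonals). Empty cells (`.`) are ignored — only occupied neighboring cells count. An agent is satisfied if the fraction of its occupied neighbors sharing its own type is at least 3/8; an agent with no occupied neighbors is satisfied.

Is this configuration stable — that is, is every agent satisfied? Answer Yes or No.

No

Row 0: (0,1)P 1/2 ok · (0,2)Q 1/3 unhappy · (0,3)Q 1/3 unhappy · (0,4)P 0/2 unhappy
Row 1: (1,1)P 2/2 ok · (1,2)P 2/4 ok · (1,3)P 1/4 unhappy · (1,4)Q 1/4 unhappy · (1,5)P 0/2 unhappy
Row 2: (2,2)Q 1/2 ok · (2,3)Q 3/4 ok · (2,4)Q 3/3 ok · (2,5)Q 1/3 unhappy
Row 3: (3,1)P 0/1 unhappy · (3,3)Q 1/1 ok · (3,5)P 0/2 unhappy
Row 4: (4,0)P 0/2 unhappy · (4,1)Q 1/3 unhappy · (4,2)Q 2/2 ok · (4,4)Q 1/1 ok · (4,5)Q 1/2 ok
Row 5: (5,0)Q 0/1 unhappy · (5,2)Q 2/2 ok · (5,3)Q 1/1 ok
For instance (0,2) has only 1/3 same-type neighbors, below 3/8.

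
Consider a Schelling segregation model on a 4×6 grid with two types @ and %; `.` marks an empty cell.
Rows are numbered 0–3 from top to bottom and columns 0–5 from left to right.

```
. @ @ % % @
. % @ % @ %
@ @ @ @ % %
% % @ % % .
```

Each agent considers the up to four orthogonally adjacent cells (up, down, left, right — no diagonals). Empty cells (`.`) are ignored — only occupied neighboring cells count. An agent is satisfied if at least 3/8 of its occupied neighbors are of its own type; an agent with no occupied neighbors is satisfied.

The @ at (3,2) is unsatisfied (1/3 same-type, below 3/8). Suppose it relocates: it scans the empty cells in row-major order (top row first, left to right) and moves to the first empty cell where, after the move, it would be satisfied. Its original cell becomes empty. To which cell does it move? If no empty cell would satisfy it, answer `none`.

(0,0)

Vacating (3,2). Empty cells in order:
  (0,0): 1/1 same-type → satisfied — stop here.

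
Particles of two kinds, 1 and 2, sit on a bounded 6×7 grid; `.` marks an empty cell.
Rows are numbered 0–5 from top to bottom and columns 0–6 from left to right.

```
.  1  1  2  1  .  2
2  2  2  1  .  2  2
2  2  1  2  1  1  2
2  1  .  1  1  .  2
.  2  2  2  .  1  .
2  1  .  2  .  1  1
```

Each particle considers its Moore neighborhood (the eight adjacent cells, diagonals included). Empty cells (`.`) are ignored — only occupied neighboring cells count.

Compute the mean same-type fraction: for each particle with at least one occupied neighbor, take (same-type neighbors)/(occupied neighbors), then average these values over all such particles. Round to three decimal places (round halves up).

0.563

Row 0: (0,1)1 1/4 · (0,2)1 2/5 · (0,3)2 1/4 · (0,4)1 1/3 · (0,6)2 2/2
Row 1: (1,0)2 3/4 · (1,1)2 4/7 · (1,2)2 4/8 · (1,3)1 4/7 · (1,5)2 3/6 · (1,6)2 3/4
Row 2: (2,0)2 4/5 · (2,1)2 5/7 · (2,2)1 3/7 · (2,3)2 1/6 · (2,4)1 4/6 · (2,5)1 2/6 · (2,6)2 3/4
Row 3: (3,0)2 3/4 · (3,1)1 1/6 · (3,3)1 3/6 · (3,4)1 4/6 · (3,6)2 1/3
Row 4: (4,1)2 3/5 · (4,2)2 3/6 · (4,3)2 2/4 · (4,5)1 3/4
Row 5: (5,0)2 1/2 · (5,1)1 0/3 · (5,3)2 2/2 · (5,5)1 2/2 · (5,6)1 2/2
Sum over 32 particles: 1/4 + 2/5 + 1/4 + 1/3 + 2/2 + 3/4 + 4/7 + 4/8 + 4/7 + 3/6 + 3/4 + 4/5 + 5/7 + 3/7 + 1/6 + 4/6 + 2/6 + 3/4 + 3/4 + 1/6 + 3/6 + 4/6 + 1/3 + 3/5 + 3/6 + 2/4 + 3/4 + 1/2 + 0/3 + 2/2 + 2/2 + 2/2 = 7561/420; mean = 7561/420 ÷ 32 = 7561/13440 = 0.562574… → 0.563.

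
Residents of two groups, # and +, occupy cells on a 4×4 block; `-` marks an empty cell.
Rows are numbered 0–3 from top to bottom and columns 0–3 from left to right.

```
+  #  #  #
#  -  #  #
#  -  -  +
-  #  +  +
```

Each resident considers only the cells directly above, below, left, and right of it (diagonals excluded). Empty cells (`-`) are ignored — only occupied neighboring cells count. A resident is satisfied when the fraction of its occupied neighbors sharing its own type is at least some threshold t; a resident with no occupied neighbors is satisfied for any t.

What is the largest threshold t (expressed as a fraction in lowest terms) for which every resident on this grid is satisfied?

(0,0)+ 0/2
(0,1)# 1/2
(0,2)# 3/3
(0,3)# 2/2
(1,0)# 1/2
(1,2)# 2/2
(1,3)# 2/3
(2,0)# 1/1
(2,3)+ 1/2
(3,1)# 0/1
(3,2)+ 1/2
(3,3)+ 2/2
The smallest same-type fraction is 0/2 at (0,0), which reduces to 0/1. Any threshold above that leaves this resident unsatisfied.

0/1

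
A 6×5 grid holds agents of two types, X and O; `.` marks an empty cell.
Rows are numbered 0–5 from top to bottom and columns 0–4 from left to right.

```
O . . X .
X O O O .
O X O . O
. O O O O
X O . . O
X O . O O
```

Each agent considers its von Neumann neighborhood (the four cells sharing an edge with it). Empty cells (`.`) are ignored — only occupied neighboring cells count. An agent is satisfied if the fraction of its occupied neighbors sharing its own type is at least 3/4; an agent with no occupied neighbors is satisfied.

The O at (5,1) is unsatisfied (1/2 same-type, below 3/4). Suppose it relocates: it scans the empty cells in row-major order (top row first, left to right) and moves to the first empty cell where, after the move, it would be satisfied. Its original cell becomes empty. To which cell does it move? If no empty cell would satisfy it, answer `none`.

Vacating (5,1). Empty cells in order:
  (0,1): 2/2 same-type → satisfied — stop here.

(0,1)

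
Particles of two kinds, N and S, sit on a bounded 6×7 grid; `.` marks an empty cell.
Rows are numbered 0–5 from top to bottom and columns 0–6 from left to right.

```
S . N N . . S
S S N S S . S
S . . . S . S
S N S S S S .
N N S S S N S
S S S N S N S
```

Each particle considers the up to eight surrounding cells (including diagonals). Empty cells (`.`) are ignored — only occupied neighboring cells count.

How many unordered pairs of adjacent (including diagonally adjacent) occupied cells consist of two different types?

Scan each occupied cell's neighbors to the right and below (and the two forward diagonals) so each pair is counted once.
Row 0: S(0,0)–S(1,0)= S(0,0)–S(1,1)= N(0,2)–N(0,3)= N(0,2)–N(1,2)= N(0,2)–S(1,3)≠ N(0,2)–S(1,1)≠ N(0,3)–S(1,3)≠ N(0,3)–S(1,4)≠ N(0,3)–N(1,2)= S(0,6)–S(1,6)=  → 4/10 unlike.
Row 1: S(1,0)–S(1,1)= S(1,0)–S(2,0)= S(1,1)–N(1,2)≠ S(1,1)–S(2,0)= N(1,2)–S(1,3)≠ S(1,3)–S(1,4)= S(1,3)–S(2,4)= S(1,4)–S(2,4)= S(1,6)–S(2,6)=  → 2/9 unlike.
Row 2: S(2,0)–S(3,0)= S(2,0)–N(3,1)≠ S(2,4)–S(3,4)= S(2,4)–S(3,5)= S(2,4)–S(3,3)= S(2,6)–S(3,5)=  → 1/6 unlike.
Row 3: S(3,0)–N(3,1)≠ S(3,0)–N(4,0)≠ S(3,0)–N(4,1)≠ N(3,1)–S(3,2)≠ N(3,1)–N(4,1)= N(3,1)–S(4,2)≠ N(3,1)–N(4,0)= S(3,2)–S(3,3)= S(3,2)–S(4,2)= S(3,2)–S(4,3)= S(3,2)–N(4,1)≠ S(3,3)–S(3,4)= S(3,3)–S(4,3)= S(3,3)–S(4,4)= S(3,3)–S(4,2)= S(3,4)–S(3,5)= S(3,4)–S(4,4)= S(3,4)–N(4,5)≠ S(3,4)–S(4,3)= S(3,5)–N(4,5)≠ S(3,5)–S(4,6)= S(3,5)–S(4,4)=  → 8/22 unlike.
Row 4: N(4,0)–N(4,1)= N(4,0)–S(5,0)≠ N(4,0)–S(5,1)≠ N(4,1)–S(4,2)≠ N(4,1)–S(5,1)≠ N(4,1)–S(5,2)≠ N(4,1)–S(5,0)≠ S(4,2)–S(4,3)= S(4,2)–S(5,2)= S(4,2)–N(5,3)≠ S(4,2)–S(5,1)= S(4,3)–S(4,4)= S(4,3)–N(5,3)≠ S(4,3)–S(5,4)= S(4,3)–S(5,2)= S(4,4)–N(4,5)≠ S(4,4)–S(5,4)= S(4,4)–N(5,5)≠ S(4,4)–N(5,3)≠ N(4,5)–S(4,6)≠ N(4,5)–N(5,5)= N(4,5)–S(5,6)≠ N(4,5)–S(5,4)≠ S(4,6)–S(5,6)= S(4,6)–N(5,5)≠  → 15/25 unlike.
Row 5: S(5,0)–S(5,1)= S(5,1)–S(5,2)= S(5,2)–N(5,3)≠ N(5,3)–S(5,4)≠ S(5,4)–N(5,5)≠ N(5,5)–S(5,6)≠  → 4/6 unlike.
Total adjacent occupied pairs: 78; unlike-type pairs: 34.

34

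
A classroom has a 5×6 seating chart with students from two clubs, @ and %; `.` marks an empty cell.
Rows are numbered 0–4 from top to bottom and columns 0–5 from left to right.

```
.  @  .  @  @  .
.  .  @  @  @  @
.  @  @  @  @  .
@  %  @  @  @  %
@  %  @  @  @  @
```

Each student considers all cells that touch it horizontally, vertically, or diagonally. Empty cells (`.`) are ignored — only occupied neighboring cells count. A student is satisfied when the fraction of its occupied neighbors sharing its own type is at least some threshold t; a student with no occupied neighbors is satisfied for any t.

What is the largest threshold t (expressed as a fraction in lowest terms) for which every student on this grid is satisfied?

(0,1)@ 1/1
(0,3)@ 4/4
(0,4)@ 4/4
(1,2)@ 6/6
(1,3)@ 7/7
(1,4)@ 6/6
(1,5)@ 3/3
(2,1)@ 4/5
(2,2)@ 6/7
(2,3)@ 8/8
(2,4)@ 6/7
(3,0)@ 2/4
(3,1)% 1/7
(3,2)@ 6/8
(3,3)@ 8/8
(3,4)@ 6/7
(3,5)% 0/4
(4,0)@ 1/3
(4,1)% 1/5
(4,2)@ 3/5
(4,3)@ 5/5
(4,4)@ 4/5
(4,5)@ 2/3
The smallest same-type fraction is 0/4 at (3,5), which reduces to 0/1. Any threshold above that leaves this student unsatisfied.

0/1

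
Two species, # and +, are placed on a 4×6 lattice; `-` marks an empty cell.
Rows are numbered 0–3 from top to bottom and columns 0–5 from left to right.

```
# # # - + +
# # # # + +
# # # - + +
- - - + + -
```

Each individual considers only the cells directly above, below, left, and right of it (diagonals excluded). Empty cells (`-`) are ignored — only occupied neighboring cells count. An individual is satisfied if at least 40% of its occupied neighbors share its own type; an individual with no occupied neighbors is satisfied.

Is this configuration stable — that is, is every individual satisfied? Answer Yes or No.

Yes

Row 0: (0,0)# 2/2 satisfied · (0,1)# 3/3 satisfied · (0,2)# 2/2 satisfied · (0,4)+ 2/2 satisfied · (0,5)+ 2/2 satisfied
Row 1: (1,0)# 3/3 satisfied · (1,1)# 4/4 satisfied · (1,2)# 4/4 satisfied · (1,3)# 1/2 satisfied · (1,4)+ 3/4 satisfied · (1,5)+ 3/3 satisfied
Row 2: (2,0)# 2/2 satisfied · (2,1)# 3/3 satisfied · (2,2)# 2/2 satisfied · (2,4)+ 3/3 satisfied · (2,5)+ 2/2 satisfied
Row 3: (3,3)+ 1/1 satisfied · (3,4)+ 2/2 satisfied
All meet the threshold, so the configuration is stable.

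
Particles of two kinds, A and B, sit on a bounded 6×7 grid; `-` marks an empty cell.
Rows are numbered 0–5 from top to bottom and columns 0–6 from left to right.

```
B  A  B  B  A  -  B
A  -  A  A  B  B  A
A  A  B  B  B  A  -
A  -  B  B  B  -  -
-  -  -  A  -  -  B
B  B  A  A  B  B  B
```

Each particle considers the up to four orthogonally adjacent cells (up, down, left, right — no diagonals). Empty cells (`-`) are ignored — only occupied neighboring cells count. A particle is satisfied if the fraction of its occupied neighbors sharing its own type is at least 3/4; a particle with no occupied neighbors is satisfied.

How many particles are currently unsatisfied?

Row 0: (0,0)B 0/2 ✗ · (0,1)A 0/2 ✗ · (0,2)B 1/3 ✗ · (0,3)B 1/3 ✗ · (0,4)A 0/2 ✗ · (0,6)B 0/1 ✗
Row 1: (1,0)A 1/2 ✗ · (1,2)A 1/3 ✗ · (1,3)A 1/4 ✗ · (1,4)B 2/4 ✗ · (1,5)B 1/3 ✗ · (1,6)A 0/2 ✗
Row 2: (2,0)A 3/3 ✓ · (2,1)A 1/2 ✗ · (2,2)B 2/4 ✗ · (2,3)B 3/4 ✓ · (2,4)B 3/4 ✓ · (2,5)A 0/2 ✗
Row 3: (3,0)A 1/1 ✓ · (3,2)B 2/2 ✓ · (3,3)B 3/4 ✓ · (3,4)B 2/2 ✓
Row 4: (4,3)A 1/2 ✗ · (4,6)B 1/1 ✓
Row 5: (5,0)B 1/1 ✓ · (5,1)B 1/2 ✗ · (5,2)A 1/2 ✗ · (5,3)A 2/3 ✗ · (5,4)B 1/2 ✗ · (5,5)B 2/2 ✓ · (5,6)B 2/2 ✓
Unsatisfied: (0,0), (0,1), (0,2), (0,3), (0,4), (0,6), (1,0), (1,2), (1,3), (1,4), (1,5), (1,6), (2,1), (2,2), (2,5), (4,3), (5,1), (5,2), (5,3), (5,4) — 20 in total.

20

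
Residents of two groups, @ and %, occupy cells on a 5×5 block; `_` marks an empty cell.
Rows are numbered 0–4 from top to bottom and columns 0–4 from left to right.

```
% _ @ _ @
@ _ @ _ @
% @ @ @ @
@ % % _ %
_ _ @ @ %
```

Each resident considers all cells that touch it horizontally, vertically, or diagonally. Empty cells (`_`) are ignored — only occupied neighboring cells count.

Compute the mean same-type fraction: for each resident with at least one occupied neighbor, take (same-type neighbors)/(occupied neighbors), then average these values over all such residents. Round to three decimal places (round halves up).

Row 0: (0,0)% 0/1 · (0,2)@ 1/1 · (0,4)@ 1/1
Row 1: (1,0)@ 1/3 · (1,2)@ 4/4 · (1,4)@ 3/3
Row 2: (2,0)% 1/4 · (2,1)@ 4/7 · (2,2)@ 3/5 · (2,3)@ 4/6 · (2,4)@ 2/3
Row 3: (3,0)@ 1/3 · (3,1)% 2/6 · (3,2)% 1/6 · (3,4)% 1/4
Row 4: (4,2)@ 1/3 · (4,3)@ 1/4 · (4,4)% 1/2
Sum over 18 residents: 0/1 + 1/1 + 1/1 + 1/3 + 4/4 + 3/3 + 1/4 + 4/7 + 3/5 + 4/6 + 2/3 + 1/3 + 2/6 + 1/6 + 1/4 + 1/3 + 1/4 + 1/2 = 3887/420; mean = 3887/420 ÷ 18 = 3887/7560 = 0.514153… → 0.514.

0.514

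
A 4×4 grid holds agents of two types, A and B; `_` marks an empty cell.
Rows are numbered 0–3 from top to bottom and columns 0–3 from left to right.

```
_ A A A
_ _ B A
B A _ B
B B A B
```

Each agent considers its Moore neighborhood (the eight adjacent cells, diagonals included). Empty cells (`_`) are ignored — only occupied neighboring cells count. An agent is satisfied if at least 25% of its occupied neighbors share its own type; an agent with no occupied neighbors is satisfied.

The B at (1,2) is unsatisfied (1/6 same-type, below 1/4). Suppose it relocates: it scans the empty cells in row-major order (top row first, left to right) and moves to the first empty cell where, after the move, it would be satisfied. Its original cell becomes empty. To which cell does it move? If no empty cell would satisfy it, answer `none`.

Vacating (1,2). Empty cells in order:
  (0,0): 0/1 same-type → still unsatisfied.
  (1,0): 1/3 same-type → satisfied — stop here.

(1,0)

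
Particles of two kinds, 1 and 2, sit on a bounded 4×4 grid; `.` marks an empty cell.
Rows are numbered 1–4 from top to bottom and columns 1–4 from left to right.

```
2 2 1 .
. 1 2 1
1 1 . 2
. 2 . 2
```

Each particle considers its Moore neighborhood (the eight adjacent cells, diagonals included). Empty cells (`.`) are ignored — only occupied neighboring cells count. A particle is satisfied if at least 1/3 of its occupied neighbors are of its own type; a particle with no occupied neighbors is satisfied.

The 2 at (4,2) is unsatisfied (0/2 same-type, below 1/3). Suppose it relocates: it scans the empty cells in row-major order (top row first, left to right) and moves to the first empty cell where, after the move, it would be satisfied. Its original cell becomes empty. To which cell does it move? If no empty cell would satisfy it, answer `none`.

Vacating (4,2). Empty cells in order:
  (1,4): 1/3 same-type → satisfied — stop here.

(1,4)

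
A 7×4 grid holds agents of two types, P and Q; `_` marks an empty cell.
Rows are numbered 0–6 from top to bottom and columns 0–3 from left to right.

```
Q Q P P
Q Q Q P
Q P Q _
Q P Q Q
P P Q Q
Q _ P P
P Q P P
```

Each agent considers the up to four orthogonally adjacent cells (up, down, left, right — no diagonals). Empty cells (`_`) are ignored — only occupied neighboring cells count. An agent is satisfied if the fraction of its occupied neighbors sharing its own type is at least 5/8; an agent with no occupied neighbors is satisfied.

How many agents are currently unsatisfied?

Row 0: (0,0)Q 2/2 satisfied · (0,1)Q 2/3 satisfied · (0,2)P 1/3 not · (0,3)P 2/2 satisfied
Row 1: (1,0)Q 3/3 satisfied · (1,1)Q 3/4 satisfied · (1,2)Q 2/4 not · (1,3)P 1/2 not
Row 2: (2,0)Q 2/3 satisfied · (2,1)P 1/4 not · (2,2)Q 2/3 satisfied
Row 3: (3,0)Q 1/3 not · (3,1)P 2/4 not · (3,2)Q 3/4 satisfied · (3,3)Q 2/2 satisfied
Row 4: (4,0)P 1/3 not · (4,1)P 2/3 satisfied · (4,2)Q 2/4 not · (4,3)Q 2/3 satisfied
Row 5: (5,0)Q 0/2 not · (5,2)P 2/3 satisfied · (5,3)P 2/3 satisfied
Row 6: (6,0)P 0/2 not · (6,1)Q 0/2 not · (6,2)P 2/3 satisfied · (6,3)P 2/2 satisfied
Unsatisfied: (0,2), (1,2), (1,3), (2,1), (3,0), (3,1), (4,0), (4,2), (5,0), (6,0), (6,1) — 11 in total.

11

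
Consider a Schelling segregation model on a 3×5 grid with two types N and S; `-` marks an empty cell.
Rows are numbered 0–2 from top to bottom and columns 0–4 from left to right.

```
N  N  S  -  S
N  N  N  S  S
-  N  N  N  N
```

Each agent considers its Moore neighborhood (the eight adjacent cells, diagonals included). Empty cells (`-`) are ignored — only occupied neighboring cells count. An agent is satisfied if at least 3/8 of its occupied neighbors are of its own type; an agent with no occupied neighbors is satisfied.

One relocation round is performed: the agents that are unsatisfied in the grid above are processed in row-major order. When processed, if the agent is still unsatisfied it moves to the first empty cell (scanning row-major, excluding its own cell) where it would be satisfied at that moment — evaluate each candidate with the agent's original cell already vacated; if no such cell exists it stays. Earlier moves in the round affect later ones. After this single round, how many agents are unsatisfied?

0

Initially unsatisfied (in order): (0,2), (2,4).
  (0,2) → (0,3).
  (2,4) → (0,2).
Resulting grid:
N N N S S
N N N S S
- N N N -
All satisfied now.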